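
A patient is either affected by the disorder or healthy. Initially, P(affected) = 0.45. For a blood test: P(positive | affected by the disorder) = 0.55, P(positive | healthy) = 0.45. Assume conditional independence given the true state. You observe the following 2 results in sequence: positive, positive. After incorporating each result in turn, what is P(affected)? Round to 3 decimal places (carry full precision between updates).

After 'positive': P(affected) = 0.55·0.4500 / (0.55·0.4500 + 0.45·0.5500) ≈ 0.5000
After 'positive': P(affected) = 0.55·0.5000 / (0.55·0.5000 + 0.45·0.5000) ≈ 0.5500

0.550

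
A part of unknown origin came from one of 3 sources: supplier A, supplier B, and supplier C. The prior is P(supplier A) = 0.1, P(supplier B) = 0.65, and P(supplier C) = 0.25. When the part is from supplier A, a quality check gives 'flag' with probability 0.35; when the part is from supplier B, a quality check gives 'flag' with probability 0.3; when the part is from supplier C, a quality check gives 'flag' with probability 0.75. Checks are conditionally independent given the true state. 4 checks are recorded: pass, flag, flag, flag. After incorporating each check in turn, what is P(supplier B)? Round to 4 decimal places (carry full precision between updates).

After 'pass': normaliser = 0.65·0.1000 + 0.7·0.6500 + 0.25·0.2500; P(supplier A) ≈ 0.1116, P(supplier B) ≈ 0.7811, P(supplier C) ≈ 0.1073
After 'flag': normaliser = 0.35·0.1116 + 0.3·0.7811 + 0.75·0.1073; P(supplier A) ≈ 0.1104, P(supplier B) ≈ 0.6622, P(supplier C) ≈ 0.2274
After 'flag': normaliser = 0.35·0.1104 + 0.3·0.6622 + 0.75·0.2274; P(supplier A) ≈ 0.0947, P(supplier B) ≈ 0.4871, P(supplier C) ≈ 0.4182
After 'flag': normaliser = 0.35·0.0947 + 0.3·0.4871 + 0.75·0.4182; P(supplier A) ≈ 0.0673, P(supplier B) ≈ 0.2965, P(supplier C) ≈ 0.6363

0.2965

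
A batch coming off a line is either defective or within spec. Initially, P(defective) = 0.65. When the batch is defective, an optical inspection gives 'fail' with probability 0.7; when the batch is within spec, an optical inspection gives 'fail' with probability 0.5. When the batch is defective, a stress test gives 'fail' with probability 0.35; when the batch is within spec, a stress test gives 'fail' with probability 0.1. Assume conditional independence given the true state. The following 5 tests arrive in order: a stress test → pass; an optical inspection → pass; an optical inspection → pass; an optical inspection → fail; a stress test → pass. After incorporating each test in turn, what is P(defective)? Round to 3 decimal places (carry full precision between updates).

0.328

Apply Bayes' rule sequentially, carrying P(defective) forward.
After a stress test='pass': P(defective) = 0.65·0.6500 / (0.65·0.6500 + 0.9·0.3500) ≈ 0.5729
After an optical inspection='pass': P(defective) = 0.3·0.5729 / (0.3·0.5729 + 0.5·0.4271) ≈ 0.4459
After an optical inspection='pass': P(defective) = 0.3·0.4459 / (0.3·0.4459 + 0.5·0.5541) ≈ 0.3256
After an optical inspection='fail': P(defective) = 0.7·0.3256 / (0.7·0.3256 + 0.5·0.6744) ≈ 0.4033
After a stress test='pass': P(defective) = 0.65·0.4033 / (0.65·0.4033 + 0.9·0.5967) ≈ 0.3281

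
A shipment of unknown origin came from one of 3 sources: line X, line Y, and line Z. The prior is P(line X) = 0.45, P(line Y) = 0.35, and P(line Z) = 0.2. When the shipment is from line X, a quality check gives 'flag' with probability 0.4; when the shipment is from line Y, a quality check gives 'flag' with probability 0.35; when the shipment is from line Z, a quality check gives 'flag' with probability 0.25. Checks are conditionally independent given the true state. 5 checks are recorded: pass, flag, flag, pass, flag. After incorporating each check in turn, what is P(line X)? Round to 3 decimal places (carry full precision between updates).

0.561

After 'pass': normaliser = 0.6·0.4500 + 0.65·0.3500 + 0.75·0.2000; P(line X) ≈ 0.4170, P(line Y) ≈ 0.3514, P(line Z) ≈ 0.2317
After 'flag': normaliser = 0.4·0.4170 + 0.35·0.3514 + 0.25·0.2317; P(line X) ≈ 0.4797, P(line Y) ≈ 0.3537, P(line Z) ≈ 0.1666
After 'flag': normaliser = 0.4·0.4797 + 0.35·0.3537 + 0.25·0.1666; P(line X) ≈ 0.5370, P(line Y) ≈ 0.3464, P(line Z) ≈ 0.1165
After 'pass': normaliser = 0.6·0.5370 + 0.65·0.3464 + 0.75·0.1165; P(line X) ≈ 0.5076, P(line Y) ≈ 0.3547, P(line Z) ≈ 0.1377
After 'flag': normaliser = 0.4·0.5076 + 0.35·0.3547 + 0.25·0.1377; P(line X) ≈ 0.5615, P(line Y) ≈ 0.3433, P(line Z) ≈ 0.0952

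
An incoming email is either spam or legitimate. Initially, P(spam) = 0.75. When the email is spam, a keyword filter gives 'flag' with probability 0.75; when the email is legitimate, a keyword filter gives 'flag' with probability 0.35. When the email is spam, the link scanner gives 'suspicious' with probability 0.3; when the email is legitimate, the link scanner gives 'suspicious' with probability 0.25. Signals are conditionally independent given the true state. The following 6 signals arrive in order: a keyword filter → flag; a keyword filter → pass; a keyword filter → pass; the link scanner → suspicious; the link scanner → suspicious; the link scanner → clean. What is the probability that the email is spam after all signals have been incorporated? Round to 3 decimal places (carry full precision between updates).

After a keyword filter='flag': P(spam) = 0.75·0.7500 / (0.75·0.7500 + 0.35·0.2500) ≈ 0.8654
After a keyword filter='pass': P(spam) = 0.25·0.8654 / (0.25·0.8654 + 0.65·0.1346) ≈ 0.7120
After a keyword filter='pass': P(spam) = 0.25·0.7120 / (0.25·0.7120 + 0.65·0.2880) ≈ 0.4874
After the link scanner='suspicious': P(spam) = 0.3·0.4874 / (0.3·0.4874 + 0.25·0.5126) ≈ 0.5330
After the link scanner='suspicious': P(spam) = 0.3·0.5330 / (0.3·0.5330 + 0.25·0.4670) ≈ 0.5780
After the link scanner='clean': P(spam) = 0.7·0.5780 / (0.7·0.5780 + 0.75·0.4220) ≈ 0.5610

0.561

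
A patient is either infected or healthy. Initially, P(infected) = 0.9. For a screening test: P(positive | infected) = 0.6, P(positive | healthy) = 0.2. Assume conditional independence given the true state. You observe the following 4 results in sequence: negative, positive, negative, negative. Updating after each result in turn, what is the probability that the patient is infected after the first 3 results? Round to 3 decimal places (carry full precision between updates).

0.871

After 'negative': P(infected) = 0.4·0.9000 / (0.4·0.9000 + 0.8·0.1000) ≈ 0.8182
After 'positive': P(infected) = 0.6·0.8182 / (0.6·0.8182 + 0.2·0.1818) ≈ 0.9310
After 'negative': P(infected) = 0.4·0.9310 / (0.4·0.9310 + 0.8·0.0690) ≈ 0.8710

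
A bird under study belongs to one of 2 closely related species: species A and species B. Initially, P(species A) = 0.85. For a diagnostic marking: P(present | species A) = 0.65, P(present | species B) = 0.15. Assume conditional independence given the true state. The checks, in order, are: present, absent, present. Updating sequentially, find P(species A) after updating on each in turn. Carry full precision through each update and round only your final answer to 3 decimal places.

Each posterior becomes the prior for the next update.
After 'present': P(species A) = 0.65·0.8500 / (0.65·0.8500 + 0.15·0.1500) ≈ 0.9609
After 'absent': P(species A) = 0.35·0.9609 / (0.35·0.9609 + 0.85·0.0391) ≈ 0.9100
After 'present': P(species A) = 0.65·0.9100 / (0.65·0.9100 + 0.15·0.0900) ≈ 0.9777

0.978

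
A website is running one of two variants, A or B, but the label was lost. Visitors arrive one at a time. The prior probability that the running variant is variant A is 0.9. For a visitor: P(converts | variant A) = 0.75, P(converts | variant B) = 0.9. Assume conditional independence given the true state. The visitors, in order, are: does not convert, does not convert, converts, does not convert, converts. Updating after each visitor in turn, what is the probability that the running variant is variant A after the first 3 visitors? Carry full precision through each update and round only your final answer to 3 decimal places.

0.979

After 'does not convert': P(A) = 0.25·0.9000 / (0.25·0.9000 + 0.1·0.1000) ≈ 0.9574
After 'does not convert': P(A) = 0.25·0.9574 / (0.25·0.9574 + 0.1·0.0426) ≈ 0.9825
After 'converts': P(A) = 0.75·0.9825 / (0.75·0.9825 + 0.9·0.0175) ≈ 0.9791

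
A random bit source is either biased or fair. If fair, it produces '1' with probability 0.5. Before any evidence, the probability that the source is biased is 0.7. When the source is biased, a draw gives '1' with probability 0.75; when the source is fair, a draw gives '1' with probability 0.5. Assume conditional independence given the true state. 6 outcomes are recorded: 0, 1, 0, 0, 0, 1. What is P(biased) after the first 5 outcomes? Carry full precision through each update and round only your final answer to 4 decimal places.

0.1795

After '0': P(biased) = 0.25·0.7000 / (0.25·0.7000 + 0.5·0.3000) ≈ 0.5385
After '1': P(biased) = 0.75·0.5385 / (0.75·0.5385 + 0.5·0.4615) ≈ 0.6364
After '0': P(biased) = 0.25·0.6364 / (0.25·0.6364 + 0.5·0.3636) ≈ 0.4667
After '0': P(biased) = 0.25·0.4667 / (0.25·0.4667 + 0.5·0.5333) ≈ 0.3043
After '0': P(biased) = 0.25·0.3043 / (0.25·0.3043 + 0.5·0.6957) ≈ 0.1795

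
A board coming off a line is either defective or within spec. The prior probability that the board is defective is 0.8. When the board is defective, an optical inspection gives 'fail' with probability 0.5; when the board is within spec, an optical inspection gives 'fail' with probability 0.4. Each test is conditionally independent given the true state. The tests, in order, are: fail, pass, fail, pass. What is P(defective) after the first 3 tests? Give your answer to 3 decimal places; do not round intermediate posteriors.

Each posterior becomes the prior for the next update.
After 'fail': P(defective) = 0.5·0.8000 / (0.5·0.8000 + 0.4·0.2000) ≈ 0.8333
After 'pass': P(defective) = 0.5·0.8333 / (0.5·0.8333 + 0.6·0.1667) ≈ 0.8065
After 'fail': P(defective) = 0.5·0.8065 / (0.5·0.8065 + 0.4·0.1935) ≈ 0.8389

0.839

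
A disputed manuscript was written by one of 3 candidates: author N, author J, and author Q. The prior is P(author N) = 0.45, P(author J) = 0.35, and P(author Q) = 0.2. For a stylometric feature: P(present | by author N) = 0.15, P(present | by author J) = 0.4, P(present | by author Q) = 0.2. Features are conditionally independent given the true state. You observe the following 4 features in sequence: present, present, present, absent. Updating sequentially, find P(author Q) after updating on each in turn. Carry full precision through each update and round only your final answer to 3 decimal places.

0.080

After 'present': normaliser = 0.15·0.4500 + 0.4·0.3500 + 0.2·0.2000; P(author N) ≈ 0.2727, P(author J) ≈ 0.5657, P(author Q) ≈ 0.1616
After 'present': normaliser = 0.15·0.2727 + 0.4·0.5657 + 0.2·0.1616; P(author N) ≈ 0.1366, P(author J) ≈ 0.7555, P(author Q) ≈ 0.1079
After 'present': normaliser = 0.15·0.1366 + 0.4·0.7555 + 0.2·0.1079; P(author N) ≈ 0.0595, P(author J) ≈ 0.8778, P(author Q) ≈ 0.0627
After 'absent': normaliser = 0.85·0.0595 + 0.6·0.8778 + 0.8·0.0627; P(author N) ≈ 0.0806, P(author J) ≈ 0.8394, P(author Q) ≈ 0.0799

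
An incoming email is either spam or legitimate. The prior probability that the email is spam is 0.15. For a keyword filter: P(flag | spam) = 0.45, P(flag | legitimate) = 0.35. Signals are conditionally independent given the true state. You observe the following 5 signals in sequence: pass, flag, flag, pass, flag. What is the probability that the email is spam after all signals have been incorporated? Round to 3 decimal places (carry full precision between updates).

0.212

After 'pass': P(spam) = 0.55·0.1500 / (0.55·0.1500 + 0.65·0.8500) ≈ 0.1299
After 'flag': P(spam) = 0.45·0.1299 / (0.45·0.1299 + 0.35·0.8701) ≈ 0.1611
After 'flag': P(spam) = 0.45·0.1611 / (0.45·0.1611 + 0.35·0.8389) ≈ 0.1980
After 'pass': P(spam) = 0.55·0.1980 / (0.55·0.1980 + 0.65·0.8020) ≈ 0.1728
After 'flag': P(spam) = 0.45·0.1728 / (0.45·0.1728 + 0.35·0.8272) ≈ 0.2117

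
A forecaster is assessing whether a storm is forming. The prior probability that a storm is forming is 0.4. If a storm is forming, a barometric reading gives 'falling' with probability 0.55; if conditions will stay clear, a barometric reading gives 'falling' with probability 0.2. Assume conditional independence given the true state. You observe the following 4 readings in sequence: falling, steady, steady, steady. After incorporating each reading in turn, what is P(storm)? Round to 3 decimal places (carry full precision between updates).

After 'falling': P(storm) = 0.55·0.4000 / (0.55·0.4000 + 0.2·0.6000) ≈ 0.6471
After 'steady': P(storm) = 0.45·0.6471 / (0.45·0.6471 + 0.8·0.3529) ≈ 0.5077
After 'steady': P(storm) = 0.45·0.5077 / (0.45·0.5077 + 0.8·0.4923) ≈ 0.3671
After 'steady': P(storm) = 0.45·0.3671 / (0.45·0.3671 + 0.8·0.6329) ≈ 0.2460

0.246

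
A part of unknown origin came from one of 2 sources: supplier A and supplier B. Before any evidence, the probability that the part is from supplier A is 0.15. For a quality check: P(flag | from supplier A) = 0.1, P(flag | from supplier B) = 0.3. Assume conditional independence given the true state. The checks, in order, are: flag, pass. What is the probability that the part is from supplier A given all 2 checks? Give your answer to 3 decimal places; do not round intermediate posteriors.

After 'flag': P(supplier A) = 0.1·0.1500 / (0.1·0.1500 + 0.3·0.8500) ≈ 0.0556
After 'pass': P(supplier A) = 0.9·0.0556 / (0.9·0.0556 + 0.7·0.9444) ≈ 0.0703

0.070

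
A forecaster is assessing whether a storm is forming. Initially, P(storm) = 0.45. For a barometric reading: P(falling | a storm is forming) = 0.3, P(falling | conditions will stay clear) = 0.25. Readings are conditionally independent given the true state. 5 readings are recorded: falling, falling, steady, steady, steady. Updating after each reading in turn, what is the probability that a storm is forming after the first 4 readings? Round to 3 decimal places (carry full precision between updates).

0.506

After 'falling': P(storm) = 0.3·0.4500 / (0.3·0.4500 + 0.25·0.5500) ≈ 0.4954
After 'falling': P(storm) = 0.3·0.4954 / (0.3·0.4954 + 0.25·0.5046) ≈ 0.5409
After 'steady': P(storm) = 0.7·0.5409 / (0.7·0.5409 + 0.75·0.4591) ≈ 0.5237
After 'steady': P(storm) = 0.7·0.5237 / (0.7·0.5237 + 0.75·0.4763) ≈ 0.5065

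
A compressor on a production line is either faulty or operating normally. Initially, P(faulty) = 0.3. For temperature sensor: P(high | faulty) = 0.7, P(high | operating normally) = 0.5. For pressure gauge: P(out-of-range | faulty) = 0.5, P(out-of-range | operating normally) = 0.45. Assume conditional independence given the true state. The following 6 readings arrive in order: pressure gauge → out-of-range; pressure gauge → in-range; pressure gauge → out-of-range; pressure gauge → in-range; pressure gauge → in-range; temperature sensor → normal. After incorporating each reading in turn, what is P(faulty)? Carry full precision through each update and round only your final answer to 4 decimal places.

Apply Bayes' rule sequentially, carrying P(faulty) forward.
After pressure gauge='out-of-range': P(faulty) = 0.5·0.3000 / (0.5·0.3000 + 0.45·0.7000) ≈ 0.3226
After pressure gauge='in-range': P(faulty) = 0.5·0.3226 / (0.5·0.3226 + 0.55·0.6774) ≈ 0.3021
After pressure gauge='out-of-range': P(faulty) = 0.5·0.3021 / (0.5·0.3021 + 0.45·0.6979) ≈ 0.3248
After pressure gauge='in-range': P(faulty) = 0.5·0.3248 / (0.5·0.3248 + 0.55·0.6752) ≈ 0.3042
After pressure gauge='in-range': P(faulty) = 0.5·0.3042 / (0.5·0.3042 + 0.55·0.6958) ≈ 0.2844
After temperature sensor='normal': P(faulty) = 0.3·0.2844 / (0.3·0.2844 + 0.5·0.7156) ≈ 0.1926

0.1926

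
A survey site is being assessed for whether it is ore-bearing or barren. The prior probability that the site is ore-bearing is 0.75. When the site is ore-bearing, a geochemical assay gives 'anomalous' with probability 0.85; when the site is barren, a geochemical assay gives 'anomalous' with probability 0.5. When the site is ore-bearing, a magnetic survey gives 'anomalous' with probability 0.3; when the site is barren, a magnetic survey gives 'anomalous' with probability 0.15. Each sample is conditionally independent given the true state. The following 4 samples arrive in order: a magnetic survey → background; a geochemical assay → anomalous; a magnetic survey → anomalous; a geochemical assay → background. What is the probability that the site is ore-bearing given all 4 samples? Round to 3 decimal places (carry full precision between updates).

After a magnetic survey='background': P(ore) = 0.7·0.7500 / (0.7·0.7500 + 0.85·0.2500) ≈ 0.7119
After a geochemical assay='anomalous': P(ore) = 0.85·0.7119 / (0.85·0.7119 + 0.5·0.2881) ≈ 0.8077
After a magnetic survey='anomalous': P(ore) = 0.3·0.8077 / (0.3·0.8077 + 0.15·0.1923) ≈ 0.8936
After a geochemical assay='background': P(ore) = 0.15·0.8936 / (0.15·0.8936 + 0.5·0.1064) ≈ 0.7159

0.716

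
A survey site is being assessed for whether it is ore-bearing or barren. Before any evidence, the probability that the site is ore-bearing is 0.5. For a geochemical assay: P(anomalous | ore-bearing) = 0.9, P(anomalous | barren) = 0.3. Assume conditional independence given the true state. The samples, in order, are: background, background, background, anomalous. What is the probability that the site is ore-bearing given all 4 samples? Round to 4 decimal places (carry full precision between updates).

0.0087

After 'background': P(ore) = 0.1·0.5000 / (0.1·0.5000 + 0.7·0.5000) ≈ 0.1250
After 'background': P(ore) = 0.1·0.1250 / (0.1·0.1250 + 0.7·0.8750) ≈ 0.0200
After 'background': P(ore) = 0.1·0.0200 / (0.1·0.0200 + 0.7·0.9800) ≈ 0.0029
After 'anomalous': P(ore) = 0.9·0.0029 / (0.9·0.0029 + 0.3·0.9971) ≈ 0.0087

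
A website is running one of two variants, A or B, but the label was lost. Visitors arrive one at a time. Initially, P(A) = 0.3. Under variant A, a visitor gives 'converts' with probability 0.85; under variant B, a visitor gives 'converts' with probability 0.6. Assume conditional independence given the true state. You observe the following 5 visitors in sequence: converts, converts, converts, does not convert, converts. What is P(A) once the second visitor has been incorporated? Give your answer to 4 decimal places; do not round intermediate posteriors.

After 'converts': P(A) = 0.85·0.3000 / (0.85·0.3000 + 0.6·0.7000) ≈ 0.3778
After 'converts': P(A) = 0.85·0.3778 / (0.85·0.3778 + 0.6·0.6222) ≈ 0.4624

0.4624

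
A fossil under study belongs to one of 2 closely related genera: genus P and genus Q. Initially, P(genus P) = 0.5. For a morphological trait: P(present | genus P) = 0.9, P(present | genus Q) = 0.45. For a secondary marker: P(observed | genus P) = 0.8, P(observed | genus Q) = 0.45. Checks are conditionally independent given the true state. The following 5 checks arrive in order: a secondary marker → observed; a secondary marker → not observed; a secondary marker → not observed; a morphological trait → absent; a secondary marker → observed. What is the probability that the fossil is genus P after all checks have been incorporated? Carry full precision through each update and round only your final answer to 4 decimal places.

0.0706

After a secondary marker='observed': P(genus P) = 0.8·0.5000 / (0.8·0.5000 + 0.45·0.5000) ≈ 0.6400
After a secondary marker='not observed': P(genus P) = 0.2·0.6400 / (0.2·0.6400 + 0.55·0.3600) ≈ 0.3926
After a secondary marker='not observed': P(genus P) = 0.2·0.3926 / (0.2·0.3926 + 0.55·0.6074) ≈ 0.1903
After a morphological trait='absent': P(genus P) = 0.1·0.1903 / (0.1·0.1903 + 0.55·0.8097) ≈ 0.0410
After a secondary marker='observed': P(genus P) = 0.8·0.0410 / (0.8·0.0410 + 0.45·0.9590) ≈ 0.0706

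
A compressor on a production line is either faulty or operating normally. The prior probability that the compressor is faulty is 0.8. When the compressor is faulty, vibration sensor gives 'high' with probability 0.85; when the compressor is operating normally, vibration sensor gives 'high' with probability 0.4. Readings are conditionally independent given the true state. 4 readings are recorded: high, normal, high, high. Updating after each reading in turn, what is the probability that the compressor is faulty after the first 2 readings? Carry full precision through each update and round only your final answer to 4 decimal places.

After 'high': P(faulty) = 0.85·0.8000 / (0.85·0.8000 + 0.4·0.2000) ≈ 0.8947
After 'normal': P(faulty) = 0.15·0.8947 / (0.15·0.8947 + 0.6·0.1053) ≈ 0.6800

0.6800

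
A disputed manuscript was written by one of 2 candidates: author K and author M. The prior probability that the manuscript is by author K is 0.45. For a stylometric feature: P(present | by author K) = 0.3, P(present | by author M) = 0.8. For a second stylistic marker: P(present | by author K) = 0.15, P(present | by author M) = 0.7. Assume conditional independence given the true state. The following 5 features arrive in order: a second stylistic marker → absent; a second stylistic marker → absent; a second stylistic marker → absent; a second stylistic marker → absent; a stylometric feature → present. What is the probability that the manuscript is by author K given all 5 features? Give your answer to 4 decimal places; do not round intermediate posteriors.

0.9519

After a second stylistic marker='absent': P(author K) = 0.85·0.4500 / (0.85·0.4500 + 0.3·0.5500) ≈ 0.6986
After a second stylistic marker='absent': P(author K) = 0.85·0.6986 / (0.85·0.6986 + 0.3·0.3014) ≈ 0.8679
After a second stylistic marker='absent': P(author K) = 0.85·0.8679 / (0.85·0.8679 + 0.3·0.1321) ≈ 0.9490
After a second stylistic marker='absent': P(author K) = 0.85·0.9490 / (0.85·0.9490 + 0.3·0.0510) ≈ 0.9814
After a stylometric feature='present': P(author K) = 0.3·0.9814 / (0.3·0.9814 + 0.8·0.0186) ≈ 0.9519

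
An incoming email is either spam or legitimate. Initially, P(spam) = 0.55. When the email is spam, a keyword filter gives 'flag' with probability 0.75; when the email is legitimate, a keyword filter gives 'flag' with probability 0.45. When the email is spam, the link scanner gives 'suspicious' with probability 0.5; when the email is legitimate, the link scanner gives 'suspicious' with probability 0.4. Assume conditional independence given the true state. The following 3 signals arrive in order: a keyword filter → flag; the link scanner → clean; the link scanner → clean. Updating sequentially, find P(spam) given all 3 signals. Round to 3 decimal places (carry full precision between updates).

0.586

Each posterior becomes the prior for the next update.
After a keyword filter='flag': P(spam) = 0.75·0.5500 / (0.75·0.5500 + 0.45·0.4500) ≈ 0.6707
After the link scanner='clean': P(spam) = 0.5·0.6707 / (0.5·0.6707 + 0.6·0.3293) ≈ 0.6293
After the link scanner='clean': P(spam) = 0.5·0.6293 / (0.5·0.6293 + 0.6·0.3707) ≈ 0.5859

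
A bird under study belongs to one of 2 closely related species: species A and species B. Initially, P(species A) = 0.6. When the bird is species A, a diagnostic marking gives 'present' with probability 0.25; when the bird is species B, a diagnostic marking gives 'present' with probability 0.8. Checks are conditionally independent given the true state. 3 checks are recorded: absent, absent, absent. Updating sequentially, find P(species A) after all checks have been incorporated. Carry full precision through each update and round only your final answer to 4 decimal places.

Each posterior becomes the prior for the next update.
After 'absent': P(species A) = 0.75·0.6000 / (0.75·0.6000 + 0.2·0.4000) ≈ 0.8491
After 'absent': P(species A) = 0.75·0.8491 / (0.75·0.8491 + 0.2·0.1509) ≈ 0.9547
After 'absent': P(species A) = 0.75·0.9547 / (0.75·0.9547 + 0.2·0.0453) ≈ 0.9875

0.9875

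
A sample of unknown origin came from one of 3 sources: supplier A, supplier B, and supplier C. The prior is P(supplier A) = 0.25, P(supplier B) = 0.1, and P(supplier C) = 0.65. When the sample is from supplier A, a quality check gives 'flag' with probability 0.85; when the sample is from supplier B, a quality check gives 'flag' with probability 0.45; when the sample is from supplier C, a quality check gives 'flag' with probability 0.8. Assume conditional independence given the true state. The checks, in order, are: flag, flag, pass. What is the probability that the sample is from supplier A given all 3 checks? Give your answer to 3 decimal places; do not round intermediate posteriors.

0.223

Apply Bayes' rule sequentially, carrying P(supplier A) forward.
After 'flag': normaliser = 0.85·0.2500 + 0.45·0.1000 + 0.8·0.6500; P(supplier A) ≈ 0.2733, P(supplier B) ≈ 0.0579, P(supplier C) ≈ 0.6688
After 'flag': normaliser = 0.85·0.2733 + 0.45·0.0579 + 0.8·0.6688; P(supplier A) ≈ 0.2928, P(supplier B) ≈ 0.0328, P(supplier C) ≈ 0.6744
After 'pass': normaliser = 0.15·0.2928 + 0.55·0.0328 + 0.2·0.6744; P(supplier A) ≈ 0.2231, P(supplier B) ≈ 0.0917, P(supplier C) ≈ 0.6852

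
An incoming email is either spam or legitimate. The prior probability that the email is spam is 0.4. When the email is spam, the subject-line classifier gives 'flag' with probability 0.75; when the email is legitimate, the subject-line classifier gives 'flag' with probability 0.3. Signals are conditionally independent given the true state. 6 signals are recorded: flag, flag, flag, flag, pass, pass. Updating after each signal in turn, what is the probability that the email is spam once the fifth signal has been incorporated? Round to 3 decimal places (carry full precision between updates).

0.903

After 'flag': P(spam) = 0.75·0.4000 / (0.75·0.4000 + 0.3·0.6000) ≈ 0.6250
After 'flag': P(spam) = 0.75·0.6250 / (0.75·0.6250 + 0.3·0.3750) ≈ 0.8065
After 'flag': P(spam) = 0.75·0.8065 / (0.75·0.8065 + 0.3·0.1935) ≈ 0.9124
After 'flag': P(spam) = 0.75·0.9124 / (0.75·0.9124 + 0.3·0.0876) ≈ 0.9630
After 'pass': P(spam) = 0.25·0.9630 / (0.25·0.9630 + 0.7·0.0370) ≈ 0.9029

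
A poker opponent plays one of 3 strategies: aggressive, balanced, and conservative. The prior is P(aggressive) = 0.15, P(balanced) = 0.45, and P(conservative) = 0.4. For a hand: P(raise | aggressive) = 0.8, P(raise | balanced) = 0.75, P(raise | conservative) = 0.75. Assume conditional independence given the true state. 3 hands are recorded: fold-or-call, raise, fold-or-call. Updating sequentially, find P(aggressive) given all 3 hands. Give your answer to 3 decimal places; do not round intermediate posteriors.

After 'fold-or-call': normaliser = 0.2·0.1500 + 0.25·0.4500 + 0.25·0.4000; P(aggressive) ≈ 0.1237, P(balanced) ≈ 0.4639, P(conservative) ≈ 0.4124
After 'raise': normaliser = 0.8·0.1237 + 0.75·0.4639 + 0.75·0.4124; P(aggressive) ≈ 0.1309, P(balanced) ≈ 0.4601, P(conservative) ≈ 0.4090
After 'fold-or-call': normaliser = 0.2·0.1309 + 0.25·0.4601 + 0.25·0.4090; P(aggressive) ≈ 0.1075, P(balanced) ≈ 0.4725, P(conservative) ≈ 0.4200

0.108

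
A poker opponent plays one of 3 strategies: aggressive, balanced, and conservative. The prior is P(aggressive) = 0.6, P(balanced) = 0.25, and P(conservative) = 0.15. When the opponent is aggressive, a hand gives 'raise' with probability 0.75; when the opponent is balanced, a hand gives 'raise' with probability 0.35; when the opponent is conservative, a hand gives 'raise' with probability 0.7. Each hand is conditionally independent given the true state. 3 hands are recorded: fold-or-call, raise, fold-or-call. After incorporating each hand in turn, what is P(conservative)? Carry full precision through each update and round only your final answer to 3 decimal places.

After 'fold-or-call': normaliser = 0.25·0.6000 + 0.65·0.2500 + 0.3·0.1500; P(aggressive) ≈ 0.4196, P(balanced) ≈ 0.4545, P(conservative) ≈ 0.1259
After 'raise': normaliser = 0.75·0.4196 + 0.35·0.4545 + 0.7·0.1259; P(aggressive) ≈ 0.5600, P(balanced) ≈ 0.2831, P(conservative) ≈ 0.1568
After 'fold-or-call': normaliser = 0.25·0.5600 + 0.65·0.2831 + 0.3·0.1568; P(aggressive) ≈ 0.3773, P(balanced) ≈ 0.4959, P(conservative) ≈ 0.1268

0.127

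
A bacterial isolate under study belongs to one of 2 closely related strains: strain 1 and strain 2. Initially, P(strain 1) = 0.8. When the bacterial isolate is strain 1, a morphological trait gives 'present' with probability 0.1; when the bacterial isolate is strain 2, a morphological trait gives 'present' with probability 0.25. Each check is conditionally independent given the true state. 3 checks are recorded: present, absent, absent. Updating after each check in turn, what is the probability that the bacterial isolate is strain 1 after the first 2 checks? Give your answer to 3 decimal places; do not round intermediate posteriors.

After 'present': P(strain 1) = 0.1·0.8000 / (0.1·0.8000 + 0.25·0.2000) ≈ 0.6154
After 'absent': P(strain 1) = 0.9·0.6154 / (0.9·0.6154 + 0.75·0.3846) ≈ 0.6575

0.658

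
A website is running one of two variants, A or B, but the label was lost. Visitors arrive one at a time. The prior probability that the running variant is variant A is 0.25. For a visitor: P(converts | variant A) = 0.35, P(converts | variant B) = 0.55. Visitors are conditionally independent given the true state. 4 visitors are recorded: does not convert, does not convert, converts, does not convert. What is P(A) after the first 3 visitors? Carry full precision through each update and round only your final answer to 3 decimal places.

After 'does not convert': P(A) = 0.65·0.2500 / (0.65·0.2500 + 0.45·0.7500) ≈ 0.3250
After 'does not convert': P(A) = 0.65·0.3250 / (0.65·0.3250 + 0.45·0.6750) ≈ 0.4102
After 'converts': P(A) = 0.35·0.4102 / (0.35·0.4102 + 0.55·0.5898) ≈ 0.3068

0.307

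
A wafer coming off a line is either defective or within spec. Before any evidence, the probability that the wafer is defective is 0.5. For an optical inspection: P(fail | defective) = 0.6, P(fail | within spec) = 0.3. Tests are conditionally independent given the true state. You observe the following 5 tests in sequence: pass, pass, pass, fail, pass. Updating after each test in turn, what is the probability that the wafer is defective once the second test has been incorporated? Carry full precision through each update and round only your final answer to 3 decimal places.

After 'pass': P(defective) = 0.4·0.5000 / (0.4·0.5000 + 0.7·0.5000) ≈ 0.3636
After 'pass': P(defective) = 0.4·0.3636 / (0.4·0.3636 + 0.7·0.6364) ≈ 0.2462

0.246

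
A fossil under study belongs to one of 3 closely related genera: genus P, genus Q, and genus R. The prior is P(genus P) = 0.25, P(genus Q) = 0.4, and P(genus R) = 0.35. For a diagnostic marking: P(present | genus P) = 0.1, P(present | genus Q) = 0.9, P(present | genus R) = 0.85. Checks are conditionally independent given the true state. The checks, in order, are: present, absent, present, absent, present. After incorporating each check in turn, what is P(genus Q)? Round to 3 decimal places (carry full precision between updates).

0.367

Apply Bayes' rule sequentially, carrying P(genus Q) forward.
After 'present': normaliser = 0.1·0.2500 + 0.9·0.4000 + 0.85·0.3500; P(genus P) ≈ 0.0366, P(genus Q) ≈ 0.5275, P(genus R) ≈ 0.4359
After 'absent': normaliser = 0.9·0.0366 + 0.1·0.5275 + 0.15·0.4359; P(genus P) ≈ 0.2182, P(genus Q) ≈ 0.3491, P(genus R) ≈ 0.4327
After 'present': normaliser = 0.1·0.2182 + 0.9·0.3491 + 0.85·0.4327; P(genus P) ≈ 0.0310, P(genus Q) ≈ 0.4464, P(genus R) ≈ 0.5226
After 'absent': normaliser = 0.9·0.0310 + 0.1·0.4464 + 0.15·0.5226; P(genus P) ≈ 0.1849, P(genus Q) ≈ 0.2958, P(genus R) ≈ 0.5194
After 'present': normaliser = 0.1·0.1849 + 0.9·0.2958 + 0.85·0.5194; P(genus P) ≈ 0.0255, P(genus Q) ≈ 0.3666, P(genus R) ≈ 0.6080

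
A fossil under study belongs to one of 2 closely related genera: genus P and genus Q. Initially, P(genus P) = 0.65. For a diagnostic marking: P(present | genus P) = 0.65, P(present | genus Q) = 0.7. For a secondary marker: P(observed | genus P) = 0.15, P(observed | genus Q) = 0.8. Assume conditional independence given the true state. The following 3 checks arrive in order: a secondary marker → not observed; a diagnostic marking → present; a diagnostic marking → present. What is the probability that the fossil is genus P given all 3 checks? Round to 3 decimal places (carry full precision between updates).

After a secondary marker='not observed': P(genus P) = 0.85·0.6500 / (0.85·0.6500 + 0.2·0.3500) ≈ 0.8876
After a diagnostic marking='present': P(genus P) = 0.65·0.8876 / (0.65·0.8876 + 0.7·0.1124) ≈ 0.8799
After a diagnostic marking='present': P(genus P) = 0.65·0.8799 / (0.65·0.8799 + 0.7·0.1201) ≈ 0.8719

0.872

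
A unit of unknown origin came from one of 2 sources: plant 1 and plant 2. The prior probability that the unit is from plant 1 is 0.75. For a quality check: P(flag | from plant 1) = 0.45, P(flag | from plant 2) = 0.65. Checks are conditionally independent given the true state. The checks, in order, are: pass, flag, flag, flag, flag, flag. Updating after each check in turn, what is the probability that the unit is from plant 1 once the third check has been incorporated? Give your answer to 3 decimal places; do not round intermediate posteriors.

0.693

After 'pass': P(plant 1) = 0.55·0.7500 / (0.55·0.7500 + 0.35·0.2500) ≈ 0.8250
After 'flag': P(plant 1) = 0.45·0.8250 / (0.45·0.8250 + 0.65·0.1750) ≈ 0.7655
After 'flag': P(plant 1) = 0.45·0.7655 / (0.45·0.7655 + 0.65·0.2345) ≈ 0.6932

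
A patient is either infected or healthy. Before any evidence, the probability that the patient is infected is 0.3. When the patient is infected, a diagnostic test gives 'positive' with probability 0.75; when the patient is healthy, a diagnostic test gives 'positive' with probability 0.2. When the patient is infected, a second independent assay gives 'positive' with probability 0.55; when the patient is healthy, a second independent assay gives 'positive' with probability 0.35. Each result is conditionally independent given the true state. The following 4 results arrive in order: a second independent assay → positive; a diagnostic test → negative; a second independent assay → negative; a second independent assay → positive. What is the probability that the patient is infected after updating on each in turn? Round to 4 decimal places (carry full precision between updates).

Each posterior becomes the prior for the next update.
After a second independent assay='positive': P(infected) = 0.55·0.3000 / (0.55·0.3000 + 0.35·0.7000) ≈ 0.4024
After a diagnostic test='negative': P(infected) = 0.25·0.4024 / (0.25·0.4024 + 0.8·0.5976) ≈ 0.1739
After a second independent assay='negative': P(infected) = 0.45·0.1739 / (0.45·0.1739 + 0.65·0.8261) ≈ 0.1272
After a second independent assay='positive': P(infected) = 0.55·0.1272 / (0.55·0.1272 + 0.35·0.8728) ≈ 0.1863

0.1863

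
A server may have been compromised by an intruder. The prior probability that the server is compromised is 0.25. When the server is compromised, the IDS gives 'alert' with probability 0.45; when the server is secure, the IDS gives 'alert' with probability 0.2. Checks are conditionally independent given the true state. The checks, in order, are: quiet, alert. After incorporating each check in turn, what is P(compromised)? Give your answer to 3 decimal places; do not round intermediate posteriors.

0.340

Each posterior becomes the prior for the next update.
After 'quiet': P(compromised) = 0.55·0.2500 / (0.55·0.2500 + 0.8·0.7500) ≈ 0.1864
After 'alert': P(compromised) = 0.45·0.1864 / (0.45·0.1864 + 0.2·0.8136) ≈ 0.3402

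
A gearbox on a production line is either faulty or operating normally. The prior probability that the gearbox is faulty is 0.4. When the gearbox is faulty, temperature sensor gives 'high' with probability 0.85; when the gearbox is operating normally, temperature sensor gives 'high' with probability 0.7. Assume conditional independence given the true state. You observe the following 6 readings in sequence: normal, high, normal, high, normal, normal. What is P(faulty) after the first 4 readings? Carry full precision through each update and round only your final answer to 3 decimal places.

Each posterior becomes the prior for the next update.
After 'normal': P(faulty) = 0.15·0.4000 / (0.15·0.4000 + 0.3·0.6000) ≈ 0.2500
After 'high': P(faulty) = 0.85·0.2500 / (0.85·0.2500 + 0.7·0.7500) ≈ 0.2881
After 'normal': P(faulty) = 0.15·0.2881 / (0.15·0.2881 + 0.3·0.7119) ≈ 0.1683
After 'high': P(faulty) = 0.85·0.1683 / (0.85·0.1683 + 0.7·0.8317) ≈ 0.1973

0.197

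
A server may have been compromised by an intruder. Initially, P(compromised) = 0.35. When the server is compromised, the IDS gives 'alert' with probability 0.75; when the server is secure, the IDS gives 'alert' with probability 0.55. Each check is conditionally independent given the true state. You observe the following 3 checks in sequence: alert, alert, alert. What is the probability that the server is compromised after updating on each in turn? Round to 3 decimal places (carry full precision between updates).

After 'alert': P(compromised) = 0.75·0.3500 / (0.75·0.3500 + 0.55·0.6500) ≈ 0.4234
After 'alert': P(compromised) = 0.75·0.4234 / (0.75·0.4234 + 0.55·0.5766) ≈ 0.5003
After 'alert': P(compromised) = 0.75·0.5003 / (0.75·0.5003 + 0.55·0.4997) ≈ 0.5772

0.577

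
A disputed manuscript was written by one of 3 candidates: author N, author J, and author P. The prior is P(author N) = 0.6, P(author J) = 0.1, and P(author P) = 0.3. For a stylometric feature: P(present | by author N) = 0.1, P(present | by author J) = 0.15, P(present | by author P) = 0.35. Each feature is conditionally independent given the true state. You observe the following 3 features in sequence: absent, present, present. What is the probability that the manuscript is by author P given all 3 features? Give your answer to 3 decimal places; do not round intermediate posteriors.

After 'absent': normaliser = 0.9·0.6000 + 0.85·0.1000 + 0.65·0.3000; P(author N) ≈ 0.6585, P(author J) ≈ 0.1037, P(author P) ≈ 0.2378
After 'present': normaliser = 0.1·0.6585 + 0.15·0.1037 + 0.35·0.2378; P(author N) ≈ 0.4000, P(author J) ≈ 0.0944, P(author P) ≈ 0.5056
After 'present': normaliser = 0.1·0.4000 + 0.15·0.0944 + 0.35·0.5056; P(author N) ≈ 0.1731, P(author J) ≈ 0.0613, P(author P) ≈ 0.7656

0.766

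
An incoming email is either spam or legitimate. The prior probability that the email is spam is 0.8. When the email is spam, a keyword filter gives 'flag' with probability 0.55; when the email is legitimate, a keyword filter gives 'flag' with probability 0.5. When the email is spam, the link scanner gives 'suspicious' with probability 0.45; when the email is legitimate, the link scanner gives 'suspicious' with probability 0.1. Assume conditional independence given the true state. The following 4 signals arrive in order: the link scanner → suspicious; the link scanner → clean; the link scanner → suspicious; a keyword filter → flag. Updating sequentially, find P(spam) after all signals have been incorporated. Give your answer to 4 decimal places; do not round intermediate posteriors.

0.9820

Each posterior becomes the prior for the next update.
After the link scanner='suspicious': P(spam) = 0.45·0.8000 / (0.45·0.8000 + 0.1·0.2000) ≈ 0.9474
After the link scanner='clean': P(spam) = 0.55·0.9474 / (0.55·0.9474 + 0.9·0.0526) ≈ 0.9167
After the link scanner='suspicious': P(spam) = 0.45·0.9167 / (0.45·0.9167 + 0.1·0.0833) ≈ 0.9802
After a keyword filter='flag': P(spam) = 0.55·0.9802 / (0.55·0.9802 + 0.5·0.0198) ≈ 0.9820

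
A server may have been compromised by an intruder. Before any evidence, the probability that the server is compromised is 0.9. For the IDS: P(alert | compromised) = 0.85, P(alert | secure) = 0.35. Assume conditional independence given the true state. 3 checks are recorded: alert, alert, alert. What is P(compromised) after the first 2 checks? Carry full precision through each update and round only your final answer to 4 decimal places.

0.9815

After 'alert': P(compromised) = 0.85·0.9000 / (0.85·0.9000 + 0.35·0.1000) ≈ 0.9563
After 'alert': P(compromised) = 0.85·0.9563 / (0.85·0.9563 + 0.35·0.0437) ≈ 0.9815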